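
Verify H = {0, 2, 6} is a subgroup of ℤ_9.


Subgroup test for H = {0, 2, 6} in (ℤ_9, +):
(1) 0 ∈ H? Yes
(2) Closure: for all a,b ∈ H, (a+b) mod 9 ∈ H? No  [counterexample: 2 + 2 = 4 ∉ H]
(3) Inverses: for all a ∈ H, -a mod 9 ∈ H? No

No, H is not a subgroup of ℤ_9


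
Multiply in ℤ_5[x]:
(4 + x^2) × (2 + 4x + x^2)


Expand and collect like terms; reduce coefficients mod 5:
x^0: 4·2 = 8 ≡ 3 (mod 5)
x^1: 4·4 + 0·2 = 16 ≡ 1 (mod 5)
x^2: 4·1 + 0·4 + 1·2 = 6 ≡ 1 (mod 5)
x^3: 0·1 + 1·4 = 4 ≡ 4 (mod 5)
x^4: 1·1 = 1 ≡ 1 (mod 5)
Result: 3 + x + x^2 + 4x^3 + x^4

f · g = 3 + x + x^2 + 4x^3 + x^4


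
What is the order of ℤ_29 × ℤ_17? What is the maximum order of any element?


|ℤ_29 × ℤ_17| = 29 × 17 = 493
Max element order = lcm(29,17) = 493
Cyclic? Yes (gcd=1)

|ℤ_29×ℤ_17| = 493, max element order = 493


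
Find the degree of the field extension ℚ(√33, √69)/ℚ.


[ℚ(√33,√69):ℚ] = [ℚ(√33,√69):ℚ(√33)]·[ℚ(√33):ℚ] = 2·2 = 4

[ℚ(√33, √69)/ℚ] = 4


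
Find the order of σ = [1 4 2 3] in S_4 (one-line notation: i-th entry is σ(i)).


Cycle decomposition: (2 4 3)
Cycle lengths: 3
Order = lcm(3) = 3

ord(σ) = 3


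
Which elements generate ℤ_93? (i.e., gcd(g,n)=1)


g generates ℤ_n iff gcd(g,n) = 1
Prime factors of 93: 3, 31
Generators are g ∈ {1,...,92} not divisible by any of these primes.
Generators: {1, 2, 4, 5, 7, 8, 10, 11, 13, 14, 16, 17, 19, 20, 22, 23, 25, 26, 28, 29, 32, 34, 35, 37, 38, 40, 41, 43, 44, 46, 47, 49, 50, 52, 53, 55, 56, 58, 59, 61, 64, 65, 67, 68, 70, 71, 73, 74, 76, 77, 79, 80, 82, 83, 85, 86, 88, 89, 91, 92}
Number of generators = φ(93) = 60

Generators of ℤ_93 = {1, 2, 4, 5, 7, 8, 10, 11, 13, 14, 16, 17, 19, 20, 22, 23, 25, 26, 28, 29, 32, 34, 35, 37, 38, 40, 41, 43, 44, 46, 47, 49, 50, 52, 53, 55, 56, 58, 59, 61, 64, 65, 67, 68, 70, 71, 73, 74, 76, 77, 79, 80, 82, 83, 85, 86, 88, 89, 91, 92}


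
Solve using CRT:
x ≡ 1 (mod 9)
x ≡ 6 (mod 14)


m₁ = 9, m₂ = 14, gcd = 1, so CRT applies. M = m₁·m₂ = 126
Let M₁ = M/m₁ = 14, M₂ = M/m₂ = 9
Find y₁ ≡ M₁⁻¹ (mod m₁): 14⁻¹ ≡ 2 (mod 9)
Find y₂ ≡ M₂⁻¹ (mod m₂): 9⁻¹ ≡ 11 (mod 14)
x = a₁·M₁·y₁ + a₂·M₂·y₂ = 1·14·2 + 6·9·11 = 622
Reduce mod 126: x ≡ 118
Check: 118 mod 9 = 1 ✓, 118 mod 14 = 6 ✓

x ≡ 118 (mod 126)


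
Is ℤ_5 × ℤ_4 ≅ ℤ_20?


Comparing ℤ_5 × ℤ_4 and ℤ_20:
gcd(5,4) = 1, so ℤ_5 × ℤ_4 ≅ ℤ_20 (CRT)

Yes, ℤ_5 × ℤ_4 ≅ ℤ_20


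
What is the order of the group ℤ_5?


ℤ_n has n elements.

|ℤ_5| = 5


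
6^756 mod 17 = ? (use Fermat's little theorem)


Fermat's little theorem: if p is prime and gcd(a,p)=1, then a^(p-1) ≡ 1 (mod p)
p = 17 is prime, gcd(6,17) = 1
Reduce exponent: 756 mod 16 = 4
So 6^756 ≡ 6^4 (mod 17)
6^4 mod 17 = 4

6^756 ≡ 4 (mod 17)


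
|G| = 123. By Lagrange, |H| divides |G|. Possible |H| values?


Lagrange's theorem: |H| divides |G|
|G| = 123
Divisors of 123: 1, 3, 41, 123

Possible subgroup orders: {1, 3, 41, 123}


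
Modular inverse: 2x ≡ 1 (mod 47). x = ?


Use the extended Euclidean algorithm to write 1 = 2·s + 47·t; then s mod 47 is the inverse.
Euclidean algorithm:
  2 = 0·47 + 2
  47 = 23·2 + 1
  2 = 2·1 + 0
gcd(2,47) = 1
Back-substitution gives: 2·(-23) + 47·(1) = 1
So 2⁻¹ ≡ -23 ≡ 24 (mod 47)
Check: 2 × 24 = 48 ≡ 1 (mod 47) ✓

2⁻¹ ≡ 24 (mod 47)


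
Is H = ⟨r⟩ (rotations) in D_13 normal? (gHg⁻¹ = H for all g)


H = ⟨r⟩ (rotations) in D_13
The rotation subgroup ⟨r⟩ has index 2 in D_13, so it is normal

Yes, normal subgroup


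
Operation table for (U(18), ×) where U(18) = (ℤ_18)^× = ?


Elements: {1, 5, 7, 11, 13, 17}
Operation: multiplication mod 18
Entry (a, b) = (a × b) mod 18

Cayley table:
   |  1 |  5 |  7 | 11 | 13 | 17
 1 |  1 |  5 |  7 | 11 | 13 | 17
 5 |  5 |  7 | 17 |  1 | 11 | 13
 7 |  7 | 17 | 13 |  5 |  1 | 11
11 | 11 |  1 |  5 | 13 | 17 |  7
13 | 13 | 11 |  1 | 17 |  7 |  5
17 | 17 | 13 | 11 |  7 |  5 |  1


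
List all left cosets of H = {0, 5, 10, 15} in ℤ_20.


H = {0, 5, 10, 15}, |H| = 4
Number of cosets = |G|/|H| = 20/4 = 5
0 + H = {0, 5, 10, 15}
1 + H = {1, 6, 11, 16}
2 + H = {2, 7, 12, 17}
3 + H = {3, 8, 13, 18}
4 + H = {4, 9, 14, 19}

Cosets: 0+H={0,5,10,15}; 1+H={1,6,11,16}; 2+H={2,7,12,17}; 3+H={3,8,13,18}; 4+H={4,9,14,19}


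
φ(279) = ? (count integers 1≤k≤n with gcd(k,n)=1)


Factor n: 279 = 3^2 × 31
φ(n) = n · ∏(1 - 1/p) over distinct primes p | n
φ(279) = 279 · (1 - 1/3) · (1 - 1/31) = 180

φ(279) = 180


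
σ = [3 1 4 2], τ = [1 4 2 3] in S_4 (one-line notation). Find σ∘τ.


σ∘τ: apply τ first, then σ
1 →τ 1 →σ 3
2 →τ 4 →σ 2
3 →τ 2 →σ 1
4 →τ 3 →σ 4

σ∘τ = [3 2 1 4]


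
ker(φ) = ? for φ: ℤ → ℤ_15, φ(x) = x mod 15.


Kernel = preimage of identity
ker(φ) = {x ∈ ℤ : x ≡ 0 (mod 15)} = 15ℤ = {0, ±15, ±30, ...}

ker(φ) = 15ℤ


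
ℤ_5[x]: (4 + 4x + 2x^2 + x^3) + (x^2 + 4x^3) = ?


Add coefficients mod 5:
x^0: 4 + 0 = 4 (mod 5)
x^1: 4 + 0 = 4 (mod 5)
x^2: 2 + 1 = 3 (mod 5)
x^3: 1 + 4 = 0 (mod 5)
Result: 4 + 4x + 3x^2

f + g = 4 + 4x + 3x^2


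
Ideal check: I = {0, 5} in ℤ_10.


Check ideal conditions for I = {0, 5} in ℤ_10:
(1) I is an additive subgroup? Yes
(2) For r ∈ ℤ_10 and a ∈ I: r·a ∈ I? Yes

Yes, I is an ideal of ℤ_10


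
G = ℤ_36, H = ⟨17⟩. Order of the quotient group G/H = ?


|⟨17⟩| = n / gcd(17, 36) = 36 / 1 = 36
H is normal (ℤ_36 is abelian).
|G/H| = |G| / |H| = 36 / 36 = 1

|G/H| = 1


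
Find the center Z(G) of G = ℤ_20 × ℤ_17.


Z(G) = {g ∈ G | gx = xg for all x ∈ G}
Direct product of abelian groups is abelian, so Z(G) = G

Z(ℤ_20 × ℤ_17) = ℤ_20 × ℤ_17


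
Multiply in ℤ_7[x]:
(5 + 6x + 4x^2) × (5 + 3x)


Expand and collect like terms; reduce coefficients mod 7:
x^0: 5·5 = 25 ≡ 4 (mod 7)
x^1: 5·3 + 6·5 = 45 ≡ 3 (mod 7)
x^2: 6·3 + 4·5 = 38 ≡ 3 (mod 7)
x^3: 4·3 = 12 ≡ 5 (mod 7)
Result: 4 + 3x + 3x^2 + 5x^3

f · g = 4 + 3x + 3x^2 + 5x^3


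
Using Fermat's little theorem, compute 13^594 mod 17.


Fermat's little theorem: if p is prime and gcd(a,p)=1, then a^(p-1) ≡ 1 (mod p)
p = 17 is prime, gcd(13,17) = 1
Reduce exponent: 594 mod 16 = 2
So 13^594 ≡ 13^2 (mod 17)
13^2 mod 17 = 16

13^594 ≡ 16 (mod 17)


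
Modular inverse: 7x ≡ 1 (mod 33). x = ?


Use the extended Euclidean algorithm to write 1 = 7·s + 33·t; then s mod 33 is the inverse.
Euclidean algorithm:
  7 = 0·33 + 7
  33 = 4·7 + 5
  7 = 1·5 + 2
  5 = 2·2 + 1
  2 = 2·1 + 0
gcd(7,33) = 1
Back-substitution gives: 7·(-14) + 33·(3) = 1
So 7⁻¹ ≡ -14 ≡ 19 (mod 33)
Check: 7 × 19 = 133 ≡ 1 (mod 33) ✓

7⁻¹ ≡ 19 (mod 33)


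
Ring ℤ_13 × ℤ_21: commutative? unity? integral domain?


Direct product ring; commutative with unity (1,1); but (1,0)·(0,1) = (0,0) gives zero divisors, so not an integral domain
Commutative: Yes
Integral domain: No
Has unity: Yes

ℤ_13 × ℤ_21: Commutative=Yes, Unity=Yes


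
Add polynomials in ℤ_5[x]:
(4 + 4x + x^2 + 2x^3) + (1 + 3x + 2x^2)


Add coefficients mod 5:
x^0: 4 + 1 = 0 (mod 5)
x^1: 4 + 3 = 2 (mod 5)
x^2: 1 + 2 = 3 (mod 5)
x^3: 2 + 0 = 2 (mod 5)
Result: 2x + 3x^2 + 2x^3

f + g = 2x + 3x^2 + 2x^3


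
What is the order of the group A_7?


|A_n| = n!/2 (even permutations)
|A_7| = 7!/2 = 5040/2 = 2520

|A_7| = 2520


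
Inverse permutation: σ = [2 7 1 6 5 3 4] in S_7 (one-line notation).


To find σ⁻¹, swap domain and range:
σ(1) = 2 → σ⁻¹(2) = 1
σ(2) = 7 → σ⁻¹(7) = 2
σ(3) = 1 → σ⁻¹(1) = 3
σ(4) = 6 → σ⁻¹(6) = 4
σ(5) = 5 → σ⁻¹(5) = 5
σ(6) = 3 → σ⁻¹(3) = 6
σ(7) = 4 → σ⁻¹(4) = 7

σ⁻¹ = [3 1 6 7 5 4 2]


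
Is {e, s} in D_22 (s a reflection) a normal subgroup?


H = {e, s} in D_22 (s a reflection)
r·s·r⁻¹ = sr⁻² ≠ s for n ≥ 3, so {e, s} is not closed under conjugation

No, not a normal subgroup


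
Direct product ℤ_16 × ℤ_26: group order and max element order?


|ℤ_16 × ℤ_26| = 16 × 26 = 416
Max element order = lcm(16,26) = 208
Cyclic? No (gcd=2)

|ℤ_16×ℤ_26| = 416, max element order = 208


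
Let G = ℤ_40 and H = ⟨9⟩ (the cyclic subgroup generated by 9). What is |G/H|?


|⟨9⟩| = n / gcd(9, 40) = 40 / 1 = 40
H is normal (ℤ_40 is abelian).
|G/H| = |G| / |H| = 40 / 40 = 1

|G/H| = 1


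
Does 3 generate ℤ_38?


g generates ℤ_n iff gcd(g, n) = 1
gcd(3, 38) = 1
Since gcd = 1, 3 is a generator.

Yes, 3 generates ℤ_38


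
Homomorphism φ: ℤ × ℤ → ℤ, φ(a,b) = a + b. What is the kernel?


Kernel = preimage of identity
ker(φ) = {(a,b) ∈ ℤ² | a+b = 0} = {(a,-a) | a ∈ ℤ}

ker(φ) = {(a,-a) | a ∈ ℤ}


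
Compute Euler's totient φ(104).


Factor n: 104 = 2^3 × 13
φ(n) = n · ∏(1 - 1/p) over distinct primes p | n
φ(104) = 104 · (1 - 1/2) · (1 - 1/13) = 48

φ(104) = 48


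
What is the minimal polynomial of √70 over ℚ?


√70 satisfies x² - 70 = 0, irreducible over ℚ since 70 is squarefree

Minimal polynomial: x² - 70


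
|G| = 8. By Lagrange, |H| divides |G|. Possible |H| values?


Lagrange's theorem: |H| divides |G|
|G| = 8
Divisors of 8: 1, 2, 4, 8

Possible subgroup orders: {1, 2, 4, 8}


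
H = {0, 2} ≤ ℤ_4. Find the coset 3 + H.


3 + H = {3 + h (mod 4) : h ∈ H}
3+0=3, 3+2=1
3 + H = {1, 3} = 1 + H

3 + H = {1, 3}


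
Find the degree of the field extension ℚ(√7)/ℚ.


√7 has minimal polynomial x² - 7 (irreducible over ℚ since 7 is squarefree)

[ℚ(√7)/ℚ] = 2


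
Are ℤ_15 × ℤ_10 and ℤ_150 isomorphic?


Comparing ℤ_15 × ℤ_10 and ℤ_150:
gcd(15,10) = 5 ≠ 1. Max element order in ℤ_15×ℤ_10 is lcm(15,10) = 30 < 150, so it has no element of order 150

No, ℤ_15 × ℤ_10 ≇ ℤ_150


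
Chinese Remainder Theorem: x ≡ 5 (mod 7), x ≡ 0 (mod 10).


m₁ = 7, m₂ = 10, gcd = 1, so CRT applies. M = m₁·m₂ = 70
Let M₁ = M/m₁ = 10, M₂ = M/m₂ = 7
Find y₁ ≡ M₁⁻¹ (mod m₁): 10⁻¹ ≡ 5 (mod 7)
Find y₂ ≡ M₂⁻¹ (mod m₂): 7⁻¹ ≡ 3 (mod 10)
x = a₁·M₁·y₁ + a₂·M₂·y₂ = 5·10·5 + 0·7·3 = 250
Reduce mod 70: x ≡ 40
Check: 40 mod 7 = 5 ✓, 40 mod 10 = 0 ✓

x ≡ 40 (mod 70)


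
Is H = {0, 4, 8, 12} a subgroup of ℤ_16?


Subgroup test for H = {0, 4, 8, 12} in (ℤ_16, +):
(1) 0 ∈ H? Yes
(2) Closure: for all a,b ∈ H, (a+b) mod 16 ∈ H? Yes
(3) Inverses: for all a ∈ H, -a mod 16 ∈ H? Yes

Yes, H is a subgroup of ℤ_16


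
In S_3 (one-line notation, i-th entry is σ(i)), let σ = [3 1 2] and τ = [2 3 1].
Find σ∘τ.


σ∘τ: apply τ first, then σ
1 →τ 2 →σ 1
2 →τ 3 →σ 2
3 →τ 1 →σ 3

σ∘τ = [1 2 3]


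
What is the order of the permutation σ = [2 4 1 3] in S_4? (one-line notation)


Cycle decomposition: (1 2 4 3)
Cycle lengths: 4
Order = lcm(4) = 4

ord(σ) = 4


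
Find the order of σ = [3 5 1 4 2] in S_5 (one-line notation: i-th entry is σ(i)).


Cycle decomposition: (1 3) (2 5)
Cycle lengths: 2, 2
Order = lcm(2, 2) = 2

ord(σ) = 2


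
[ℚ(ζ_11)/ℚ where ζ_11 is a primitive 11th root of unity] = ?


[ℚ(ζ_n):ℚ] = deg Φ_n(x) = φ(n). Here φ(11) = 10

[ℚ(ζ_11)/ℚ where ζ_11 is a primitive 11th root of unity] = 10


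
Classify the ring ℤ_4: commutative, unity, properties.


ℤ_4 is a commutative ring with unity 1; 4 = 2×2 is composite, so 2·2 ≡ 0 gives zero divisors (not an integral domain)
Commutative: Yes
Integral domain: No
Has unity: Yes

ℤ_4: Commutative=Yes, Unity=Yes


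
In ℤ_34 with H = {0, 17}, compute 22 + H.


22 + H = {22 + h (mod 34) : h ∈ H}
22+0=22, 22+17=5
22 + H = {5, 22} = 5 + H

22 + H = {5, 22}


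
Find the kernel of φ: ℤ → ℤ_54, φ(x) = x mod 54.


Kernel = preimage of identity
ker(φ) = {x ∈ ℤ : x ≡ 0 (mod 54)} = 54ℤ = {0, ±54, ±108, ...}

ker(φ) = 54ℤ


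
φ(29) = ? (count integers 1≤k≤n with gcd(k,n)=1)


φ(n) = count of k ∈ {1,...,n} with gcd(k,n)=1
Coprimes to 29: {1, 2, 3, 4, 5, 6, 7, 8, 9, 10, 11, 12, 13, 14, 15, 16, 17, 18, 19, 20, 21, 22, 23, 24, 25, 26, 27, 28}
Count: 28

φ(29) = 28


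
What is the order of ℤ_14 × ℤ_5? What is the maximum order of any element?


|ℤ_14 × ℤ_5| = 14 × 5 = 70
Max element order = lcm(14,5) = 70
Cyclic? Yes (gcd=1)

|ℤ_14×ℤ_5| = 70, max element order = 70


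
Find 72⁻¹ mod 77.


Use the extended Euclidean algorithm to write 1 = 72·s + 77·t; then s mod 77 is the inverse.
Euclidean algorithm:
  72 = 0·77 + 72
  77 = 1·72 + 5
  72 = 14·5 + 2
  5 = 2·2 + 1
  2 = 2·1 + 0
gcd(72,77) = 1
Back-substitution gives: 72·(-31) + 77·(29) = 1
So 72⁻¹ ≡ -31 ≡ 46 (mod 77)
Check: 72 × 46 = 3312 ≡ 1 (mod 77) ✓

72⁻¹ ≡ 46 (mod 77)


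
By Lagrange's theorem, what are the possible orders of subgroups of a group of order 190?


Lagrange's theorem: |H| divides |G|
|G| = 190
Divisors of 190: 1, 2, 5, 10, 19, 38, 95, 190

Possible subgroup orders: {1, 2, 5, 10, 19, 38, 95, 190}


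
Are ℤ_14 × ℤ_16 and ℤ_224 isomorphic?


Comparing ℤ_14 × ℤ_16 and ℤ_224:
gcd(14,16) = 2 ≠ 1. Max element order in ℤ_14×ℤ_16 is lcm(14,16) = 112 < 224, so it has no element of order 224

No, ℤ_14 × ℤ_16 ≇ ℤ_224


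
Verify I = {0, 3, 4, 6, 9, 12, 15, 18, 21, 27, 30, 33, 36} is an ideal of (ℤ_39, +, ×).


Check ideal conditions for I = {0, 3, 4, 6, 9, 12, 15, 18, 21, 27, 30, 33, 36} in ℤ_39:
(1) I is an additive subgroup? No
(2) For r ∈ ℤ_39 and a ∈ I: r·a ∈ I? No  [counterexample: r=2, a=4, r·a mod 39 = 8 ∉ I]

No, I is not an ideal of ℤ_39


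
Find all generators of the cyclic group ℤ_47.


g generates ℤ_n iff gcd(g,n) = 1
Prime factors of 47: 47
Generators are g ∈ {1,...,46} not divisible by any of these primes.
Generators: {1, 2, 3, 4, 5, 6, 7, 8, 9, 10, 11, 12, 13, 14, 15, 16, 17, 18, 19, 20, 21, 22, 23, 24, 25, 26, 27, 28, 29, 30, 31, 32, 33, 34, 35, 36, 37, 38, 39, 40, 41, 42, 43, 44, 45, 46}
Number of generators = φ(47) = 46

Generators of ℤ_47 = {1, 2, 3, 4, 5, 6, 7, 8, 9, 10, 11, 12, 13, 14, 15, 16, 17, 18, 19, 20, 21, 22, 23, 24, 25, 26, 27, 28, 29, 30, 31, 32, 33, 34, 35, 36, 37, 38, 39, 40, 41, 42, 43, 44, 45, 46}


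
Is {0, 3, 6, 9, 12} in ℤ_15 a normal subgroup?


H = {0, 3, 6, 9, 12} in ℤ_15
ℤ_15 is abelian; every subgroup of an abelian group is normal

Yes, normal subgroup


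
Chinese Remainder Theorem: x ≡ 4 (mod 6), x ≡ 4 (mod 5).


m₁ = 6, m₂ = 5, gcd = 1, so CRT applies. M = m₁·m₂ = 30
Let M₁ = M/m₁ = 5, M₂ = M/m₂ = 6
Find y₁ ≡ M₁⁻¹ (mod m₁): 5⁻¹ ≡ 5 (mod 6)
Find y₂ ≡ M₂⁻¹ (mod m₂): 6⁻¹ ≡ 1 (mod 5)
x = a₁·M₁·y₁ + a₂·M₂·y₂ = 4·5·5 + 4·6·1 = 124
Reduce mod 30: x ≡ 4
Check: 4 mod 6 = 4 ✓, 4 mod 5 = 4 ✓

x ≡ 4 (mod 30)


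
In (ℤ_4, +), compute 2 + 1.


Operation: addition mod 4
2 + 1 = (a + b) mod 4 with a = 2, b = 1

2 + 1 = 3


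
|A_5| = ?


|A_n| = n!/2 (even permutations)
|A_5| = 5!/2 = 120/2 = 60

|A_5| = 60


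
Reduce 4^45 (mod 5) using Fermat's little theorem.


Fermat's little theorem: if p is prime and gcd(a,p)=1, then a^(p-1) ≡ 1 (mod p)
p = 5 is prime, gcd(4,5) = 1
Reduce exponent: 45 mod 4 = 1
So 4^45 ≡ 4^1 (mod 5)
4^1 mod 5 = 4

4^45 ≡ 4 (mod 5)


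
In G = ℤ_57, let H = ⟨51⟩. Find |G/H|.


|⟨51⟩| = n / gcd(51, 57) = 57 / 3 = 19
H is normal (ℤ_57 is abelian).
|G/H| = |G| / |H| = 57 / 19 = 3

|G/H| = 3


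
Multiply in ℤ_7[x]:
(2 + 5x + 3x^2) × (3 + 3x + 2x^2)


Expand and collect like terms; reduce coefficients mod 7:
x^0: 2·3 = 6 ≡ 6 (mod 7)
x^1: 2·3 + 5·3 = 21 ≡ 0 (mod 7)
x^2: 2·2 + 5·3 + 3·3 = 28 ≡ 0 (mod 7)
x^3: 5·2 + 3·3 = 19 ≡ 5 (mod 7)
x^4: 3·2 = 6 ≡ 6 (mod 7)
Result: 6 + 5x^3 + 6x^4

f · g = 6 + 5x^3 + 6x^4


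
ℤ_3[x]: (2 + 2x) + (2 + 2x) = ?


Add coefficients mod 3:
x^0: 2 + 2 = 1 (mod 3)
x^1: 2 + 2 = 1 (mod 3)
Result: 1 + x

f + g = 1 + x


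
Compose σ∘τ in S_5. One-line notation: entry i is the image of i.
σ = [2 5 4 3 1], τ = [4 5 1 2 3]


σ∘τ: apply τ first, then σ
1 →τ 4 →σ 3
2 →τ 5 →σ 1
3 →τ 1 →σ 2
4 →τ 2 →σ 5
5 →τ 3 →σ 4

σ∘τ = [3 1 2 5 4]


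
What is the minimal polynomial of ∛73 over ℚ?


∛73 satisfies x³ - 73 = 0, irreducible over ℚ (no rational root; 73 is not a perfect cube)

Minimal polynomial: x³ - 73


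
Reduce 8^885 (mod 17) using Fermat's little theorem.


Fermat's little theorem: if p is prime and gcd(a,p)=1, then a^(p-1) ≡ 1 (mod p)
p = 17 is prime, gcd(8,17) = 1
Reduce exponent: 885 mod 16 = 5
So 8^885 ≡ 8^5 (mod 17)
8^5 mod 17 = 9

8^885 ≡ 9 (mod 17)


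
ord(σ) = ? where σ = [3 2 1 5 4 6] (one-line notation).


Cycle decomposition: (1 3) (4 5)
Cycle lengths: 2, 2
Order = lcm(2, 2) = 2

ord(σ) = 2


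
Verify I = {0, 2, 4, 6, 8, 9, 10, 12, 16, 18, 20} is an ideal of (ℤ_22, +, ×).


Check ideal conditions for I = {0, 2, 4, 6, 8, 9, 10, 12, 16, 18, 20} in ℤ_22:
(1) I is an additive subgroup? No
(2) For r ∈ ℤ_22 and a ∈ I: r·a ∈ I? No  [counterexample: r=2, a=18, r·a mod 22 = 14 ∉ I]

No, I is not an ideal of ℤ_22


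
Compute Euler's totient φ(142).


Factor n: 142 = 2 × 71
φ(n) = n · ∏(1 - 1/p) over distinct primes p | n
φ(142) = 142 · (1 - 1/2) · (1 - 1/71) = 70

φ(142) = 70


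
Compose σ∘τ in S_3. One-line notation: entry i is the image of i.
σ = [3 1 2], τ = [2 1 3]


σ∘τ: apply τ first, then σ
1 →τ 2 →σ 1
2 →τ 1 →σ 3
3 →τ 3 →σ 2

σ∘τ = [1 3 2]


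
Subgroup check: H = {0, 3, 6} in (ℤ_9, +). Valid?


Subgroup test for H = {0, 3, 6} in (ℤ_9, +):
(1) 0 ∈ H? Yes
(2) Closure: for all a,b ∈ H, (a+b) mod 9 ∈ H? Yes
(3) Inverses: for all a ∈ H, -a mod 9 ∈ H? Yes

Yes, H is a subgroup of ℤ_9


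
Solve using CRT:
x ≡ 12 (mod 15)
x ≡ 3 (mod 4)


m₁ = 15, m₂ = 4, gcd = 1, so CRT applies. M = m₁·m₂ = 60
Let M₁ = M/m₁ = 4, M₂ = M/m₂ = 15
Find y₁ ≡ M₁⁻¹ (mod m₁): 4⁻¹ ≡ 4 (mod 15)
Find y₂ ≡ M₂⁻¹ (mod m₂): 15⁻¹ ≡ 3 (mod 4)
x = a₁·M₁·y₁ + a₂·M₂·y₂ = 12·4·4 + 3·15·3 = 327
Reduce mod 60: x ≡ 27
Check: 27 mod 15 = 12 ✓, 27 mod 4 = 3 ✓

x ≡ 27 (mod 60)


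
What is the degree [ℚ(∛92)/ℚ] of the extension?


∛92 has minimal polynomial x³ - 92 (irreducible over ℚ since 92 is not a perfect cube)

[ℚ(∛92)/ℚ] = 3


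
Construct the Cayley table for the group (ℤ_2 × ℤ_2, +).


Elements: {(0,0), (0,1), (1,0), (1,1)}
Operation: componentwise addition mod (2, 2)
Entry (a, b) = ((a₁+b₁) mod 2, (a₂+b₂) mod 2)

Cayley table:
      | (0,0) | (0,1) | (1,0) | (1,1)
(0,0) | (0,0) | (0,1) | (1,0) | (1,1)
(0,1) | (0,1) | (0,0) | (1,1) | (1,0)
(1,0) | (1,0) | (1,1) | (0,0) | (0,1)
(1,1) | (1,1) | (1,0) | (0,1) | (0,0)


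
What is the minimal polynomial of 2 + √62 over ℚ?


Let α = 2 + √62. Then α - 2 = √62, so (α - 2)² = 62, giving α² - 4α - 58 = 0. Degree 2 and α ∉ ℚ, so this is the minimal polynomial.

Minimal polynomial: x² - 4x - 58


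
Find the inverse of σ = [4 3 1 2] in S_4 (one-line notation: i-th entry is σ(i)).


To find σ⁻¹, swap domain and range:
σ(1) = 4 → σ⁻¹(4) = 1
σ(2) = 3 → σ⁻¹(3) = 2
σ(3) = 1 → σ⁻¹(1) = 3
σ(4) = 2 → σ⁻¹(2) = 4

σ⁻¹ = [3 4 2 1]


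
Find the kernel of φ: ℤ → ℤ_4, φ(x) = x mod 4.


Kernel = preimage of identity
ker(φ) = {x ∈ ℤ : x ≡ 0 (mod 4)} = 4ℤ = {0, ±4, ±8, ...}

ker(φ) = 4ℤ


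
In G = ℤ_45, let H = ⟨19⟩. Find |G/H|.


|⟨19⟩| = n / gcd(19, 45) = 45 / 1 = 45
H is normal (ℤ_45 is abelian).
|G/H| = |G| / |H| = 45 / 45 = 1

|G/H| = 1


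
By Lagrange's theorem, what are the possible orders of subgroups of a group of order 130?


Lagrange's theorem: |H| divides |G|
|G| = 130
Divisors of 130: 1, 2, 5, 10, 13, 26, 65, 130

Possible subgroup orders: {1, 2, 5, 10, 13, 26, 65, 130}


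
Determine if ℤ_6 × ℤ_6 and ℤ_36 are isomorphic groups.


Comparing ℤ_6 × ℤ_6 and ℤ_36:
gcd(6,6) = 6 ≠ 1. Max element order in ℤ_6×ℤ_6 is lcm(6,6) = 6 < 36, so it has no element of order 36

No, ℤ_6 × ℤ_6 ≇ ℤ_36


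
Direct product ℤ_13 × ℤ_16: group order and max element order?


|ℤ_13 × ℤ_16| = 13 × 16 = 208
Max element order = lcm(13,16) = 208
Cyclic? Yes (gcd=1)

|ℤ_13×ℤ_16| = 208, max element order = 208


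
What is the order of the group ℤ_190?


ℤ_n has n elements.

|ℤ_190| = 190


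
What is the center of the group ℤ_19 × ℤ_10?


Z(G) = {g ∈ G | gx = xg for all x ∈ G}
Direct product of abelian groups is abelian, so Z(G) = G

Z(ℤ_19 × ℤ_10) = ℤ_19 × ℤ_10


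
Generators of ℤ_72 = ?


g generates ℤ_n iff gcd(g,n) = 1
Prime factors of 72: 2, 3
Generators are g ∈ {1,...,71} not divisible by any of these primes.
Generators: {1, 5, 7, 11, 13, 17, 19, 23, 25, 29, 31, 35, 37, 41, 43, 47, 49, 53, 55, 59, 61, 65, 67, 71}
Number of generators = φ(72) = 24

Generators of ℤ_72 = {1, 5, 7, 11, 13, 17, 19, 23, 25, 29, 31, 35, 37, 41, 43, 47, 49, 53, 55, 59, 61, 65, 67, 71}


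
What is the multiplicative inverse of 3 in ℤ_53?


Use the extended Euclidean algorithm to write 1 = 3·s + 53·t; then s mod 53 is the inverse.
Euclidean algorithm:
  3 = 0·53 + 3
  53 = 17·3 + 2
  3 = 1·2 + 1
  2 = 2·1 + 0
gcd(3,53) = 1
Back-substitution gives: 3·(18) + 53·(-1) = 1
So 3⁻¹ ≡ 18 ≡ 18 (mod 53)
Check: 3 × 18 = 54 ≡ 1 (mod 53) ✓

3⁻¹ ≡ 18 (mod 53)


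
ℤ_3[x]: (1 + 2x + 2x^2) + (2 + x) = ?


Add coefficients mod 3:
x^0: 1 + 2 = 0 (mod 3)
x^1: 2 + 1 = 0 (mod 3)
x^2: 2 + 0 = 2 (mod 3)
Result: 2x^2

f + g = 2x^2


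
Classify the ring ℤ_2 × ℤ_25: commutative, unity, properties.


Direct product ring; commutative with unity (1,1); but (1,0)·(0,1) = (0,0) gives zero divisors, so not an integral domain
Commutative: Yes
Integral domain: No
Has unity: Yes

ℤ_2 × ℤ_25: Commutative=Yes, Unity=Yes


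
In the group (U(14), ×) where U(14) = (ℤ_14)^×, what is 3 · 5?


Operation: multiplication mod 14
3 · 5 = (a × b) mod 14 with a = 3, b = 5

3 · 5 = 1


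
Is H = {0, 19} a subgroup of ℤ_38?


Subgroup test for H = {0, 19} in (ℤ_38, +):
(1) 0 ∈ H? Yes
(2) Closure: for all a,b ∈ H, (a+b) mod 38 ∈ H? Yes
(3) Inverses: for all a ∈ H, -a mod 38 ∈ H? Yes

Yes, H is a subgroup of ℤ_38


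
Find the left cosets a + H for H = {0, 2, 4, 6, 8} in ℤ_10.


H = {0, 2, 4, 6, 8}, |H| = 5
Number of cosets = |G|/|H| = 10/5 = 2
0 + H = {0, 2, 4, 6, 8}
1 + H = {1, 3, 5, 7, 9}

Cosets: 0+H={0,2,4,6,8}; 1+H={1,3,5,7,9}


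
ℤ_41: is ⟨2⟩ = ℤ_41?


g generates ℤ_n iff gcd(g, n) = 1
gcd(2, 41) = 1
Since gcd = 1, 2 is a generator.

Yes, 2 generates ℤ_41


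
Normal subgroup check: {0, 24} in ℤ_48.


H = {0, 24} in ℤ_48
ℤ_48 is abelian; every subgroup of an abelian group is normal

Yes, normal subgroup


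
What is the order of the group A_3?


|A_n| = n!/2 (even permutations)
|A_3| = 3!/2 = 6/2 = 3

|A_3| = 3


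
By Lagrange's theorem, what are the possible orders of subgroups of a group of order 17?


Lagrange's theorem: |H| divides |G|
|G| = 17
Divisors of 17: 1, 17

Possible subgroup orders: {1, 17}


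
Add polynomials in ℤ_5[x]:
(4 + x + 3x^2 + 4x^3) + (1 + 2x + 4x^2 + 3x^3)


Add coefficients mod 5:
x^0: 4 + 1 = 0 (mod 5)
x^1: 1 + 2 = 3 (mod 5)
x^2: 3 + 4 = 2 (mod 5)
x^3: 4 + 3 = 2 (mod 5)
Result: 3x + 2x^2 + 2x^3

f + g = 3x + 2x^2 + 2x^3


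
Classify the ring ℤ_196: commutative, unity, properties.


ℤ_196 is a commutative ring with unity 1; 196 = 2×98 is composite, so 2·98 ≡ 0 gives zero divisors (not an integral domain)
Commutative: Yes
Integral domain: No
Has unity: Yes

ℤ_196: Commutative=Yes, Unity=Yes


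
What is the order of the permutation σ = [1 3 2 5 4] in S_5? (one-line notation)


Cycle decomposition: (2 3) (4 5)
Cycle lengths: 2, 2
Order = lcm(2, 2) = 2

ord(σ) = 2


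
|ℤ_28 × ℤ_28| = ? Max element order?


|ℤ_28 × ℤ_28| = 28 × 28 = 784
Max element order = lcm(28,28) = 28
Cyclic? No (gcd=28)

|ℤ_28×ℤ_28| = 784, max element order = 28


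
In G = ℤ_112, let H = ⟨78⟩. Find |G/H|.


|⟨78⟩| = n / gcd(78, 112) = 112 / 2 = 56
H is normal (ℤ_112 is abelian).
|G/H| = |G| / |H| = 112 / 56 = 2

|G/H| = 2


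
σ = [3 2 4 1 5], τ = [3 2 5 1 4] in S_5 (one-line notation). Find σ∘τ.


σ∘τ: apply τ first, then σ
1 →τ 3 →σ 4
2 →τ 2 →σ 2
3 →τ 5 →σ 5
4 →τ 1 →σ 3
5 →τ 4 →σ 1

σ∘τ = [4 2 5 3 1]


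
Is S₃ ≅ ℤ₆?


Comparing S₃ and ℤ₆:
S₃ is non-abelian, ℤ₆ is abelian

No, S₃ ≇ ℤ₆


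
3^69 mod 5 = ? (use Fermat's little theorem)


Fermat's little theorem: if p is prime and gcd(a,p)=1, then a^(p-1) ≡ 1 (mod p)
p = 5 is prime, gcd(3,5) = 1
Reduce exponent: 69 mod 4 = 1
So 3^69 ≡ 3^1 (mod 5)
3^1 mod 5 = 3

3^69 ≡ 3 (mod 5)


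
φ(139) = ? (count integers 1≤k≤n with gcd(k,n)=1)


Factor n: 139 = 139
φ(n) = n · ∏(1 - 1/p) over distinct primes p | n
φ(139) = 139 · (1 - 1/139) = 138

φ(139) = 138


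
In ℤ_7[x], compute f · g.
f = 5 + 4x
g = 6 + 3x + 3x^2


Expand and collect like terms; reduce coefficients mod 7:
x^0: 5·6 = 30 ≡ 2 (mod 7)
x^1: 5·3 + 4·6 = 39 ≡ 4 (mod 7)
x^2: 5·3 + 4·3 = 27 ≡ 6 (mod 7)
x^3: 4·3 = 12 ≡ 5 (mod 7)
Result: 2 + 4x + 6x^2 + 5x^3

f · g = 2 + 4x + 6x^2 + 5x^3


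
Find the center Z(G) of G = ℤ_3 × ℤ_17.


Z(G) = {g ∈ G | gx = xg for all x ∈ G}
Direct product of abelian groups is abelian, so Z(G) = G

Z(ℤ_3 × ℤ_17) = ℤ_3 × ℤ_17


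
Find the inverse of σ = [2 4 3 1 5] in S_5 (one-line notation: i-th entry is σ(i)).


To find σ⁻¹, swap domain and range:
σ(1) = 2 → σ⁻¹(2) = 1
σ(2) = 4 → σ⁻¹(4) = 2
σ(3) = 3 → σ⁻¹(3) = 3
σ(4) = 1 → σ⁻¹(1) = 4
σ(5) = 5 → σ⁻¹(5) = 5

σ⁻¹ = [4 1 3 2 5]


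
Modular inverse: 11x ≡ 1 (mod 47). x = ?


Use the extended Euclidean algorithm to write 1 = 11·s + 47·t; then s mod 47 is the inverse.
Euclidean algorithm:
  11 = 0·47 + 11
  47 = 4·11 + 3
  11 = 3·3 + 2
  3 = 1·2 + 1
  2 = 2·1 + 0
gcd(11,47) = 1
Back-substitution gives: 11·(-17) + 47·(4) = 1
So 11⁻¹ ≡ -17 ≡ 30 (mod 47)
Check: 11 × 30 = 330 ≡ 1 (mod 47) ✓

11⁻¹ ≡ 30 (mod 47)


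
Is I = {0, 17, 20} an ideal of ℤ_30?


Check ideal conditions for I = {0, 17, 20} in ℤ_30:
(1) I is an additive subgroup? No
(2) For r ∈ ℤ_30 and a ∈ I: r·a ∈ I? No  [counterexample: r=2, a=17, r·a mod 30 = 4 ∉ I]

No, I is not an ideal of ℤ_30


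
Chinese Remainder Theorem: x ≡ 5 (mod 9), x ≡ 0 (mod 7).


m₁ = 9, m₂ = 7, gcd = 1, so CRT applies. M = m₁·m₂ = 63
Let M₁ = M/m₁ = 7, M₂ = M/m₂ = 9
Find y₁ ≡ M₁⁻¹ (mod m₁): 7⁻¹ ≡ 4 (mod 9)
Find y₂ ≡ M₂⁻¹ (mod m₂): 9⁻¹ ≡ 4 (mod 7)
x = a₁·M₁·y₁ + a₂·M₂·y₂ = 5·7·4 + 0·9·4 = 140
Reduce mod 63: x ≡ 14
Check: 14 mod 9 = 5 ✓, 14 mod 7 = 0 ✓

x ≡ 14 (mod 63)


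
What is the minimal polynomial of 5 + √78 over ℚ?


Let α = 5 + √78. Then α - 5 = √78, so (α - 5)² = 78, giving α² - 10α - 53 = 0. Degree 2 and α ∉ ℚ, so this is the minimal polynomial.

Minimal polynomial: x² - 10x - 53


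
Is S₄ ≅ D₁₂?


Comparing S₄ and D₁₂:
S₄ has trivial center; D₁₂ has center {e, r⁶}

No, S₄ ≇ D₁₂


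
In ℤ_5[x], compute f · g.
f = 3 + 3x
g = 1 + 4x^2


Expand and collect like terms; reduce coefficients mod 5:
x^0: 3·1 = 3 ≡ 3 (mod 5)
x^1: 3·0 + 3·1 = 3 ≡ 3 (mod 5)
x^2: 3·4 + 3·0 = 12 ≡ 2 (mod 5)
x^3: 3·4 = 12 ≡ 2 (mod 5)
Result: 3 + 3x + 2x^2 + 2x^3

f · g = 3 + 3x + 2x^2 + 2x^3


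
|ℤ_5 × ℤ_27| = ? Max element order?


|ℤ_5 × ℤ_27| = 5 × 27 = 135
Max element order = lcm(5,27) = 135
Cyclic? Yes (gcd=1)

|ℤ_5×ℤ_27| = 135, max element order = 135


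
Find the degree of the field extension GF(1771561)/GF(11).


GF(1771561) = GF(11^6), so the extension degree is 6

[GF(1771561)/GF(11)] = 6


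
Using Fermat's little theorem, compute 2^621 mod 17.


Fermat's little theorem: if p is prime and gcd(a,p)=1, then a^(p-1) ≡ 1 (mod p)
p = 17 is prime, gcd(2,17) = 1
Reduce exponent: 621 mod 16 = 13
So 2^621 ≡ 2^13 (mod 17)
2^13 mod 17 = 15

2^621 ≡ 15 (mod 17)


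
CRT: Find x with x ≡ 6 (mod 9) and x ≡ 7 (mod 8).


m₁ = 9, m₂ = 8, gcd = 1, so CRT applies. M = m₁·m₂ = 72
Let M₁ = M/m₁ = 8, M₂ = M/m₂ = 9
Find y₁ ≡ M₁⁻¹ (mod m₁): 8⁻¹ ≡ 8 (mod 9)
Find y₂ ≡ M₂⁻¹ (mod m₂): 9⁻¹ ≡ 1 (mod 8)
x = a₁·M₁·y₁ + a₂·M₂·y₂ = 6·8·8 + 7·9·1 = 447
Reduce mod 72: x ≡ 15
Check: 15 mod 9 = 6 ✓, 15 mod 8 = 7 ✓

x ≡ 15 (mod 72)


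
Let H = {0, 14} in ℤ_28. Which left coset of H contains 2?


2 + H = {2 + h (mod 28) : h ∈ H}
2+0=2, 2+14=16

2 + H = {2, 16}


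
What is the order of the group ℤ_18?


ℤ_n has n elements.

|ℤ_18| = 18


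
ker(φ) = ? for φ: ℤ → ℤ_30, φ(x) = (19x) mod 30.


Kernel = preimage of identity
ker(φ) = {x ∈ ℤ : 19x ≡ 0 (mod 30)}. gcd(19,30) = 1, so 19x ≡ 0 (mod 30) ⟺ x ≡ 0 (mod 30/1 = 30). Hence ker(φ) = 30ℤ

ker(φ) = 30ℤ


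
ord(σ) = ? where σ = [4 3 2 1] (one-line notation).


Cycle decomposition: (1 4) (2 3)
Cycle lengths: 2, 2
Order = lcm(2, 2) = 2

ord(σ) = 2


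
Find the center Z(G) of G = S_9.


Z(G) = {g ∈ G | gx = xg for all x ∈ G}
S_n is non-abelian for n ≥ 3; Z(S_9) is trivial

Z(S_9) = {e}


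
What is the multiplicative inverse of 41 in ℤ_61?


Use the extended Euclidean algorithm to write 1 = 41·s + 61·t; then s mod 61 is the inverse.
Euclidean algorithm:
  41 = 0·61 + 41
  61 = 1·41 + 20
  41 = 2·20 + 1
  20 = 20·1 + 0
gcd(41,61) = 1
Back-substitution gives: 41·(3) + 61·(-2) = 1
So 41⁻¹ ≡ 3 ≡ 3 (mod 61)
Check: 41 × 3 = 123 ≡ 1 (mod 61) ✓

41⁻¹ ≡ 3 (mod 61)


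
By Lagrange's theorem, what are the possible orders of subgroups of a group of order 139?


Lagrange's theorem: |H| divides |G|
|G| = 139
Divisors of 139: 1, 139

Possible subgroup orders: {1, 139}


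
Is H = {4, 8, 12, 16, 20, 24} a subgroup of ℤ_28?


Subgroup test for H = {4, 8, 12, 16, 20, 24} in (ℤ_28, +):
(1) 0 ∈ H? No
(2) Closure: for all a,b ∈ H, (a+b) mod 28 ∈ H? No  [counterexample: 4 + 24 = 0 ∉ H]
(3) Inverses: for all a ∈ H, -a mod 28 ∈ H? Yes

No, H is not a subgroup of ℤ_28


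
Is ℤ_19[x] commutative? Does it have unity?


ℤ_19 is a field (n prime), so ℤ_19[x] is a commutative integral domain with unity
Commutative: Yes
Integral domain: Yes
Has unity: Yes

ℤ_19[x]: Commutative=Yes, Unity=Yes


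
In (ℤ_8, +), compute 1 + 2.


Operation: addition mod 8
1 + 2 = (a + b) mod 8 with a = 1, b = 2

1 + 2 = 3


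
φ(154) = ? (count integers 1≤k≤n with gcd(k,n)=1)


Factor n: 154 = 2 × 7 × 11
φ(n) = n · ∏(1 - 1/p) over distinct primes p | n
φ(154) = 154 · (1 - 1/2) · (1 - 1/7) · (1 - 1/11) = 60

φ(154) = 60


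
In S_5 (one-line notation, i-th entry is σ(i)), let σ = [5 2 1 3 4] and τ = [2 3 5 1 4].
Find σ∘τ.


σ∘τ: apply τ first, then σ
1 →τ 2 →σ 2
2 →τ 3 →σ 1
3 →τ 5 →σ 4
4 →τ 1 →σ 5
5 →τ 4 →σ 3

σ∘τ = [2 1 4 5 3]


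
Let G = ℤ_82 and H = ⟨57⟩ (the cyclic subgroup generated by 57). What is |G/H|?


|⟨57⟩| = n / gcd(57, 82) = 82 / 1 = 82
H is normal (ℤ_82 is abelian).
|G/H| = |G| / |H| = 82 / 82 = 1

|G/H| = 1


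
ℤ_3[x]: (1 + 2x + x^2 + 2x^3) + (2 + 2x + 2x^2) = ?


Add coefficients mod 3:
x^0: 1 + 2 = 0 (mod 3)
x^1: 2 + 2 = 1 (mod 3)
x^2: 1 + 2 = 0 (mod 3)
x^3: 2 + 0 = 2 (mod 3)
Result: x + 2x^3

f + g = x + 2x^3


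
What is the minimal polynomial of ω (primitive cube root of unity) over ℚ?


ω satisfies x² + x + 1 = 0 (the cyclotomic polynomial Φ₃)

Minimal polynomial: x² + x + 1


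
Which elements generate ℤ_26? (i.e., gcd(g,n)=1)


g generates ℤ_n iff gcd(g,n) = 1
Prime factors of 26: 2, 13
Generators are g ∈ {1,...,25} not divisible by any of these primes.
Generators: {1, 3, 5, 7, 9, 11, 15, 17, 19, 21, 23, 25}
Number of generators = φ(26) = 12

Generators of ℤ_26 = {1, 3, 5, 7, 9, 11, 15, 17, 19, 21, 23, 25}


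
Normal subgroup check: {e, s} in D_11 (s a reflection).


H = {e, s} in D_11 (s a reflection)
r·s·r⁻¹ = sr⁻² ≠ s for n ≥ 3, so {e, s} is not closed under conjugation

No, not a normal subgroup


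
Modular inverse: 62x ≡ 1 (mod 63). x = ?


Use the extended Euclidean algorithm to write 1 = 62·s + 63·t; then s mod 63 is the inverse.
Euclidean algorithm:
  62 = 0·63 + 62
  63 = 1·62 + 1
  62 = 62·1 + 0
gcd(62,63) = 1
Back-substitution gives: 62·(-1) + 63·(1) = 1
So 62⁻¹ ≡ -1 ≡ 62 (mod 63)
Check: 62 × 62 = 3844 ≡ 1 (mod 63) ✓

62⁻¹ ≡ 62 (mod 63)


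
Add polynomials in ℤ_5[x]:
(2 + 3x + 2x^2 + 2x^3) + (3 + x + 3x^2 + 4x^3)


Add coefficients mod 5:
x^0: 2 + 3 = 0 (mod 5)
x^1: 3 + 1 = 4 (mod 5)
x^2: 2 + 3 = 0 (mod 5)
x^3: 2 + 4 = 1 (mod 5)
Result: 4x + x^3

f + g = 4x + x^3


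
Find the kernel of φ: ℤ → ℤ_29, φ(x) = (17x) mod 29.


Kernel = preimage of identity
ker(φ) = {x ∈ ℤ : 17x ≡ 0 (mod 29)}. gcd(17,29) = 1, so 17x ≡ 0 (mod 29) ⟺ x ≡ 0 (mod 29/1 = 29). Hence ker(φ) = 29ℤ

ker(φ) = 29ℤ


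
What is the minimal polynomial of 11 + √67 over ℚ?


Let α = 11 + √67. Then α - 11 = √67, so (α - 11)² = 67, giving α² - 22α + 54 = 0. Degree 2 and α ∉ ℚ, so this is the minimal polynomial.

Minimal polynomial: x² - 22x + 54


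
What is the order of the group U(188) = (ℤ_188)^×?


U(n) is the group of units mod n; |U(n)| = φ(n)
|U(188)| = φ(188) = 92

|U(188) = (ℤ_188)^×| = 92


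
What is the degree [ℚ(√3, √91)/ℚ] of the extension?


[ℚ(√3,√91):ℚ] = [ℚ(√3,√91):ℚ(√3)]·[ℚ(√3):ℚ] = 2·2 = 4

[ℚ(√3, √91)/ℚ] = 4


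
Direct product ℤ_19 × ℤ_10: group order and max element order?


|ℤ_19 × ℤ_10| = 19 × 10 = 190
Max element order = lcm(19,10) = 190
Cyclic? Yes (gcd=1)

|ℤ_19×ℤ_10| = 190, max element order = 190


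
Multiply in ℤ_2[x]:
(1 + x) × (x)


Expand and collect like terms; reduce coefficients mod 2:
x^0: 1·0 = 0 ≡ 0 (mod 2)
x^1: 1·1 + 1·0 = 1 ≡ 1 (mod 2)
x^2: 1·1 = 1 ≡ 1 (mod 2)
Result: x + x^2

f · g = x + x^2


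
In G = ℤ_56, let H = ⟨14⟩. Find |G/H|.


|⟨14⟩| = n / gcd(14, 56) = 56 / 14 = 4
H is normal (ℤ_56 is abelian).
|G/H| = |G| / |H| = 56 / 4 = 14

|G/H| = 14


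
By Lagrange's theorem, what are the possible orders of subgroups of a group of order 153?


Lagrange's theorem: |H| divides |G|
|G| = 153
Divisors of 153: 1, 3, 9, 17, 51, 153

Possible subgroup orders: {1, 3, 9, 17, 51, 153}


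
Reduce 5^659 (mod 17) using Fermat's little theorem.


Fermat's little theorem: if p is prime and gcd(a,p)=1, then a^(p-1) ≡ 1 (mod p)
p = 17 is prime, gcd(5,17) = 1
Reduce exponent: 659 mod 16 = 3
So 5^659 ≡ 5^3 (mod 17)
5^3 mod 17 = 6

5^659 ≡ 6 (mod 17)


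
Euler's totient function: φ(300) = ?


Factor n: 300 = 2^2 × 3 × 5^2
φ(n) = n · ∏(1 - 1/p) over distinct primes p | n
φ(300) = 300 · (1 - 1/2) · (1 - 1/3) · (1 - 1/5) = 80

φ(300) = 80


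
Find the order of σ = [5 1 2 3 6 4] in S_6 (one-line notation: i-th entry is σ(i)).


Cycle decomposition: (1 5 6 4 3 2)
Cycle lengths: 6
Order = lcm(6) = 6

ord(σ) = 6


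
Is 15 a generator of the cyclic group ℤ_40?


g generates ℤ_n iff gcd(g, n) = 1
gcd(15, 40) = 5
Since gcd = 5 ≠ 1, ⟨15⟩ has order 8 < 40, so 15 is not a generator.

No, 15 does not generate ℤ_40


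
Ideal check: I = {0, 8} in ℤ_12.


Check ideal conditions for I = {0, 8} in ℤ_12:
(1) I is an additive subgroup? No
(2) For r ∈ ℤ_12 and a ∈ I: r·a ∈ I? No  [counterexample: r=2, a=8, r·a mod 12 = 4 ∉ I]

No, I is not an ideal of ℤ_12


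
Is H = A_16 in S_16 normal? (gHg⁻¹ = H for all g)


H = A_16 in S_16
A_16 has index 2 in S_16, and every subgroup of index 2 is normal

Yes, normal subgroup


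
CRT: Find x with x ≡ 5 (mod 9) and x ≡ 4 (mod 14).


m₁ = 9, m₂ = 14, gcd = 1, so CRT applies. M = m₁·m₂ = 126
Let M₁ = M/m₁ = 14, M₂ = M/m₂ = 9
Find y₁ ≡ M₁⁻¹ (mod m₁): 14⁻¹ ≡ 2 (mod 9)
Find y₂ ≡ M₂⁻¹ (mod m₂): 9⁻¹ ≡ 11 (mod 14)
x = a₁·M₁·y₁ + a₂·M₂·y₂ = 5·14·2 + 4·9·11 = 536
Reduce mod 126: x ≡ 32
Check: 32 mod 9 = 5 ✓, 32 mod 14 = 4 ✓

x ≡ 32 (mod 126)


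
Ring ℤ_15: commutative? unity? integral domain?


ℤ_15 is a commutative ring with unity 1; 15 = 3×5 is composite, so 3·5 ≡ 0 gives zero divisors (not an integral domain)
Commutative: Yes
Integral domain: No
Has unity: Yes

ℤ_15: Commutative=Yes, Unity=Yes


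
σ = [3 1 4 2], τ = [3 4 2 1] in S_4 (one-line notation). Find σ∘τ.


σ∘τ: apply τ first, then σ
1 →τ 3 →σ 4
2 →τ 4 →σ 2
3 →τ 2 →σ 1
4 →τ 1 →σ 3

σ∘τ = [4 2 1 3]


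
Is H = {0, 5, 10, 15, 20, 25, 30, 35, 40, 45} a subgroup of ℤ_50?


Subgroup test for H = {0, 5, 10, 15, 20, 25, 30, 35, 40, 45} in (ℤ_50, +):
(1) 0 ∈ H? Yes
(2) Closure: for all a,b ∈ H, (a+b) mod 50 ∈ H? Yes
(3) Inverses: for all a ∈ H, -a mod 50 ∈ H? Yes

Yes, H is a subgroup of ℤ_50


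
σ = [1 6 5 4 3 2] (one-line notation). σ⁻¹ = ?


To find σ⁻¹, swap domain and range:
σ(1) = 1 → σ⁻¹(1) = 1
σ(2) = 6 → σ⁻¹(6) = 2
σ(3) = 5 → σ⁻¹(5) = 3
σ(4) = 4 → σ⁻¹(4) = 4
σ(5) = 3 → σ⁻¹(3) = 5
σ(6) = 2 → σ⁻¹(2) = 6

σ⁻¹ = [1 6 5 4 3 2]


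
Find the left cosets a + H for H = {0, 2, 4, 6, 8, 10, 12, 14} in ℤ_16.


H = {0, 2, 4, 6, 8, 10, 12, 14}, |H| = 8
Number of cosets = |G|/|H| = 16/8 = 2
0 + H = {0, 2, 4, 6, 8, 10, 12, 14}
1 + H = {1, 3, 5, 7, 9, 11, 13, 15}

Cosets: 0+H={0,2,4,6,8,10,12,14}; 1+H={1,3,5,7,9,11,13,15}


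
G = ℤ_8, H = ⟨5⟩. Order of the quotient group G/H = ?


|⟨5⟩| = n / gcd(5, 8) = 8 / 1 = 8
H is normal (ℤ_8 is abelian).
|G/H| = |G| / |H| = 8 / 8 = 1

|G/H| = 1


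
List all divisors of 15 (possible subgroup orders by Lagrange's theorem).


Lagrange's theorem: |H| divides |G|
|G| = 15
Divisors of 15: 1, 3, 5, 15

Possible subgroup orders: {1, 3, 5, 15}


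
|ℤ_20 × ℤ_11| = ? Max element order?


|ℤ_20 × ℤ_11| = 20 × 11 = 220
Max element order = lcm(20,11) = 220
Cyclic? Yes (gcd=1)

|ℤ_20×ℤ_11| = 220, max element order = 220


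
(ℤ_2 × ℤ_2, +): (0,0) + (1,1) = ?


Operation: componentwise addition mod (2, 2)
(0,0) + (1,1) = ((a₁+b₁) mod 2, (a₂+b₂) mod 2) with a = (0,0), b = (1,1)

(0,0) + (1,1) = (1,1)


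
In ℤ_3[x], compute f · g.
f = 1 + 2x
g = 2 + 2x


Expand and collect like terms; reduce coefficients mod 3:
x^0: 1·2 = 2 ≡ 2 (mod 3)
x^1: 1·2 + 2·2 = 6 ≡ 0 (mod 3)
x^2: 2·2 = 4 ≡ 1 (mod 3)
Result: 2 + x^2

f · g = 2 + x^2


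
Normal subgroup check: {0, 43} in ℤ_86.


H = {0, 43} in ℤ_86
ℤ_86 is abelian; every subgroup of an abelian group is normal

Yes, normal subgroup
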